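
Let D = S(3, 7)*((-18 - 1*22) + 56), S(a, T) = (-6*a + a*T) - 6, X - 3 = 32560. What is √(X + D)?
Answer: √32515 ≈ 180.32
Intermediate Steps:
X = 32563 (X = 3 + 32560 = 32563)
S(a, T) = -6 - 6*a + T*a (S(a, T) = (-6*a + T*a) - 6 = -6 - 6*a + T*a)
D = -48 (D = (-6 - 6*3 + 7*3)*((-18 - 1*22) + 56) = (-6 - 18 + 21)*((-18 - 22) + 56) = -3*(-40 + 56) = -3*16 = -48)
√(X + D) = √(32563 - 48) = √32515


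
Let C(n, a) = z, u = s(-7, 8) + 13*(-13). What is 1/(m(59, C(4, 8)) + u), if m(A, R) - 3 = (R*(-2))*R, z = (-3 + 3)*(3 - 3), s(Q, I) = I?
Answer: -1/158 ≈ -0.0063291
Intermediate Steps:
u = -161 (u = 8 + 13*(-13) = 8 - 169 = -161)
z = 0 (z = 0*0 = 0)
C(n, a) = 0
m(A, R) = 3 - 2*R**2 (m(A, R) = 3 + (R*(-2))*R = 3 + (-2*R)*R = 3 - 2*R**2)
1/(m(59, C(4, 8)) + u) = 1/((3 - 2*0**2) - 161) = 1/((3 - 2*0) - 161) = 1/((3 + 0) - 161) = 1/(3 - 161) = 1/(-158) = -1/158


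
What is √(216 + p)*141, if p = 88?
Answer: 564*√19 ≈ 2458.4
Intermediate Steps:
√(216 + p)*141 = √(216 + 88)*141 = √304*141 = (4*√19)*141 = 564*√19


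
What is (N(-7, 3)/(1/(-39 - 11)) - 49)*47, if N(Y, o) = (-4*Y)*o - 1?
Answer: -197353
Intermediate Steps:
N(Y, o) = -1 - 4*Y*o (N(Y, o) = -4*Y*o - 1 = -1 - 4*Y*o)
(N(-7, 3)/(1/(-39 - 11)) - 49)*47 = ((-1 - 4*(-7)*3)/(1/(-39 - 11)) - 49)*47 = ((-1 + 84)/(1/(-50)) - 49)*47 = (83/(-1/50) - 49)*47 = (83*(-50) - 49)*47 = (-4150 - 49)*47 = -4199*47 = -197353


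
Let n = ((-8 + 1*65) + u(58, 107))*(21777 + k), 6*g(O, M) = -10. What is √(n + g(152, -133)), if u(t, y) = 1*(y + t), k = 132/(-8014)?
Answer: √698605083752043/12021 ≈ 2198.7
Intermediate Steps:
g(O, M) = -5/3 (g(O, M) = (⅙)*(-10) = -5/3)
k = -66/4007 (k = 132*(-1/8014) = -66/4007 ≈ -0.016471)
u(t, y) = t + y (u(t, y) = 1*(t + y) = t + y)
n = 19371802806/4007 (n = ((-8 + 1*65) + (58 + 107))*(21777 - 66/4007) = ((-8 + 65) + 165)*(87260373/4007) = (57 + 165)*(87260373/4007) = 222*(87260373/4007) = 19371802806/4007 ≈ 4.8345e+6)
√(n + g(152, -133)) = √(19371802806/4007 - 5/3) = √(58115388383/12021) = √698605083752043/12021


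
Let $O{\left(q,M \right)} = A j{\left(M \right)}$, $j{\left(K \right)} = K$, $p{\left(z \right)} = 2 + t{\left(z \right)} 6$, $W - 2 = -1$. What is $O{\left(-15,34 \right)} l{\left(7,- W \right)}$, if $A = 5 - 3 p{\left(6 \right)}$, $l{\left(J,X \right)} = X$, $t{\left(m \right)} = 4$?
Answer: $2482$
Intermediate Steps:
$W = 1$ ($W = 2 - 1 = 1$)
$p{\left(z \right)} = 26$ ($p{\left(z \right)} = 2 + 4 \cdot 6 = 2 + 24 = 26$)
$A = -73$ ($A = 5 - 78 = -73$)
$O{\left(q,M \right)} = - 73 M$
$O{\left(-15,34 \right)} l{\left(7,- W \right)} = \left(-73\right) 34 \left(\left(-1\right) 1\right) = \left(-2482\right) \left(-1\right) = 2482$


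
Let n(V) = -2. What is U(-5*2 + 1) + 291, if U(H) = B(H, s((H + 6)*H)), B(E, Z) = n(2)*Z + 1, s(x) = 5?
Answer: 282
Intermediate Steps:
B(E, Z) = 1 - 2*Z (B(E, Z) = -2*Z + 1 = 1 - 2*Z)
U(H) = -9 (U(H) = 1 - 2*5 = 1 - 10 = -9)
U(-5*2 + 1) + 291 = -9 + 291 = 282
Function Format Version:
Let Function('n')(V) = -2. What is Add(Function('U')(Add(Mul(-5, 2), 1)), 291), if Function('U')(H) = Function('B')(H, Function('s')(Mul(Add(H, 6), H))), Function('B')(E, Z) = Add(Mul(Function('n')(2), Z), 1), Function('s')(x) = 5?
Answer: 282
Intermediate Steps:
Function('B')(E, Z) = Add(1, Mul(-2, Z)) (Function('B')(E, Z) = Add(Mul(-2, Z), 1) = Add(1, Mul(-2, Z)))
Function('U')(H) = -9 (Function('U')(H) = Add(1, Mul(-2, 5)) = Add(1, -10) = -9)
Add(Function('U')(Add(Mul(-5, 2), 1)), 291) = Add(-9, 291) = 282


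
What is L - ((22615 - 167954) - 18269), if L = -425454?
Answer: -261846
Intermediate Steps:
L - ((22615 - 167954) - 18269) = -425454 - ((22615 - 167954) - 18269) = -425454 - (-145339 - 18269) = -425454 - 1*(-163608) = -425454 + 163608 = -261846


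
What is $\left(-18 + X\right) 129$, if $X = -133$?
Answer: $-19479$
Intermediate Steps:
$\left(-18 + X\right) 129 = \left(-18 - 133\right) 129 = \left(-151\right) 129 = -19479$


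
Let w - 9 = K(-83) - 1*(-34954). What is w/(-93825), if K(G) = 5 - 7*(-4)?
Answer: -34996/93825 ≈ -0.37299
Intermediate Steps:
K(G) = 33 (K(G) = 5 + 28 = 33)
w = 34996 (w = 9 + (33 - 1*(-34954)) = 9 + (33 + 34954) = 9 + 34987 = 34996)
w/(-93825) = 34996/(-93825) = 34996*(-1/93825) = -34996/93825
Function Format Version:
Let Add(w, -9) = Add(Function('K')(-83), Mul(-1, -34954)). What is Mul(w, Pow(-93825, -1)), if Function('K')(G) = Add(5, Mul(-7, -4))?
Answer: Rational(-34996, 93825) ≈ -0.37299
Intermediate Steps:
Function('K')(G) = 33 (Function('K')(G) = Add(5, 28) = 33)
w = 34996 (w = Add(9, Add(33, Mul(-1, -34954))) = Add(9, Add(33, 34954)) = Add(9, 34987) = 34996)
Mul(w, Pow(-93825, -1)) = Mul(34996, Pow(-93825, -1)) = Mul(34996, Rational(-1, 93825)) = Rational(-34996, 93825)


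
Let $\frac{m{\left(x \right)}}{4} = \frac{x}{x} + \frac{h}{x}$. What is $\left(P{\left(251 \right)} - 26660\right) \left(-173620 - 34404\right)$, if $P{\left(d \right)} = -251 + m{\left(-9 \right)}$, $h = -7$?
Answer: $\frac{50369891240}{9} \approx 5.5967 \cdot 10^{9}$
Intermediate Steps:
$m{\left(x \right)} = 4 - \frac{28}{x}$ ($m{\left(x \right)} = 4 \left(\frac{x}{x} - \frac{7}{x}\right) = 4 \left(1 - \frac{7}{x}\right) = 4 - \frac{28}{x}$)
$P{\left(d \right)} = - \frac{2195}{9}$ ($P{\left(d \right)} = -251 + \left(4 - \frac{28}{-9}\right) = -251 + \left(4 - - \frac{28}{9}\right) = -251 + \left(4 + \frac{28}{9}\right) = -251 + \frac{64}{9} = - \frac{2195}{9}$)
$\left(P{\left(251 \right)} - 26660\right) \left(-173620 - 34404\right) = \left(- \frac{2195}{9} - 26660\right) \left(-173620 - 34404\right) = \left(- \frac{242135}{9}\right) \left(-208024\right) = \frac{50369891240}{9}$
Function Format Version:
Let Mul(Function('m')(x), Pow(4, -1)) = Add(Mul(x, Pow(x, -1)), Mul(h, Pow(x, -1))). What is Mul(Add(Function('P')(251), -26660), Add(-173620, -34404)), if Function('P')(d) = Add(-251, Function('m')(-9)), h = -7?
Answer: Rational(50369891240, 9) ≈ 5.5967e+9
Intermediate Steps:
Function('m')(x) = Add(4, Mul(-28, Pow(x, -1))) (Function('m')(x) = Mul(4, Add(Mul(x, Pow(x, -1)), Mul(-7, Pow(x, -1)))) = Mul(4, Add(1, Mul(-7, Pow(x, -1)))) = Add(4, Mul(-28, Pow(x, -1))))
Function('P')(d) = Rational(-2195, 9) (Function('P')(d) = Add(-251, Add(4, Mul(-28, Pow(-9, -1)))) = Add(-251, Add(4, Mul(-28, Rational(-1, 9)))) = Add(-251, Add(4, Rational(28, 9))) = Add(-251, Rational(64, 9)) = Rational(-2195, 9))
Mul(Add(Function('P')(251), -26660), Add(-173620, -34404)) = Mul(Add(Rational(-2195, 9), -26660), Add(-173620, -34404)) = Mul(Rational(-242135, 9), -208024) = Rational(50369891240, 9)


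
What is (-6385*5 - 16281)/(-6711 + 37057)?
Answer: -24103/15173 ≈ -1.5885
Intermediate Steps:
(-6385*5 - 16281)/(-6711 + 37057) = (-31925 - 16281)/30346 = -48206*1/30346 = -24103/15173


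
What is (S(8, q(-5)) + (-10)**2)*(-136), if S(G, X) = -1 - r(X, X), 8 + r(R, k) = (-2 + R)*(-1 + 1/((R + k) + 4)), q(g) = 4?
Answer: -44404/3 ≈ -14801.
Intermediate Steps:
r(R, k) = -8 + (-1 + 1/(4 + R + k))*(-2 + R) (r(R, k) = -8 + (-2 + R)*(-1 + 1/((R + k) + 4)) = -8 + (-2 + R)*(-1 + 1/(4 + R + k)) = -8 + (-1 + 1/(4 + R + k))*(-2 + R))
S(G, X) = -1 - (-26 - 15*X - 2*X**2)/(4 + 2*X) (S(G, X) = -1 - (-26 - X**2 - 9*X - 6*X - X*X)/(4 + X + X) = -1 - (-26 - X**2 - 9*X - 6*X - X**2)/(4 + 2*X) = -1 - (-26 - 15*X - 2*X**2)/(4 + 2*X))
(S(8, q(-5)) + (-10)**2)*(-136) = ((11 + 4**2 + (13/2)*4)/(2 + 4) + (-10)**2)*(-136) = ((11 + 16 + 26)/6 + 100)*(-136) = ((1/6)*53 + 100)*(-136) = (53/6 + 100)*(-136) = (653/6)*(-136) = -44404/3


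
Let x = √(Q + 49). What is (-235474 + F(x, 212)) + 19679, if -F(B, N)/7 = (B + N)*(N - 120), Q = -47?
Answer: -352323 - 644*√2 ≈ -3.5323e+5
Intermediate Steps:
x = √2 (x = √(-47 + 49) = √2 ≈ 1.4142)
F(B, N) = -7*(-120 + N)*(B + N) (F(B, N) = -7*(B + N)*(N - 120) = -7*(B + N)*(-120 + N) = -7*(-120 + N)*(B + N))
(-235474 + F(x, 212)) + 19679 = (-235474 + (-7*212² + 840*√2 + 840*212 - 7*√2*212)) + 19679 = (-235474 + (-7*44944 + 840*√2 + 178080 - 1484*√2)) + 19679 = (-235474 + (-314608 + 840*√2 + 178080 - 1484*√2)) + 19679 = (-235474 + (-136528 - 644*√2)) + 19679 = (-372002 - 644*√2) + 19679 = -352323 - 644*√2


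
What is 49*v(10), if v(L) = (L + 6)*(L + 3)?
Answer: 10192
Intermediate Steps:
v(L) = (3 + L)*(6 + L) (v(L) = (6 + L)*(3 + L) = (3 + L)*(6 + L))
49*v(10) = 49*(18 + 10**2 + 9*10) = 49*(18 + 100 + 90) = 49*208 = 10192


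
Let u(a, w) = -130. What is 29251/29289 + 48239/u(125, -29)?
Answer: -8337689/22530 ≈ -370.07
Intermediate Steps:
29251/29289 + 48239/u(125, -29) = 29251/29289 + 48239/(-130) = 29251*(1/29289) + 48239*(-1/130) = 29251/29289 - 48239/130 = -8337689/22530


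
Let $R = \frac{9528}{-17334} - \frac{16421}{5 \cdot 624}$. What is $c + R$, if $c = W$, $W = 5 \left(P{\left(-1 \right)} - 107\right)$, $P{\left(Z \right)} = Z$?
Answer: $- \frac{1639927343}{3004560} \approx -545.81$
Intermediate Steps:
$R = - \frac{17464943}{3004560}$ ($R = 9528 \left(- \frac{1}{17334}\right) - \frac{16421}{3120} = - \frac{1588}{2889} - \frac{16421}{3120} = - \frac{17464943}{3004560} \approx -5.8128$)
$W = -540$ ($W = 5 \left(-1 - 107\right) = 5 \left(-108\right) = -540$)
$c = -540$
$c + R = -540 - \frac{17464943}{3004560} = - \frac{1639927343}{3004560}$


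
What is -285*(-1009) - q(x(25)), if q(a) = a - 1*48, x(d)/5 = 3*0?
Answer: 287613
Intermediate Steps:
x(d) = 0 (x(d) = 5*(3*0) = 5*0 = 0)
q(a) = -48 + a (q(a) = a - 48 = -48 + a)
-285*(-1009) - q(x(25)) = -285*(-1009) - (-48 + 0) = 287565 - 1*(-48) = 287565 + 48 = 287613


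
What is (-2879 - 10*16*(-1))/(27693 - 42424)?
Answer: 2719/14731 ≈ 0.18458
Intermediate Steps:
(-2879 - 10*16*(-1))/(27693 - 42424) = (-2879 - 160*(-1))/(-14731) = (-2879 + 160)*(-1/14731) = -2719*(-1/14731) = 2719/14731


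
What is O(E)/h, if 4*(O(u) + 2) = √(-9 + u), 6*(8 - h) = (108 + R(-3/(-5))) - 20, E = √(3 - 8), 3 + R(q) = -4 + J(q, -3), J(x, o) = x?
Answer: 5/14 - 5*√(-9 + I*√5)/112 ≈ 0.34063 - 0.13494*I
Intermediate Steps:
R(q) = -7 + q (R(q) = -3 + (-4 + q) = -7 + q)
E = I*√5 (E = √(-5) = I*√5 ≈ 2.2361*I)
h = -28/5 (h = 8 - ((108 + (-7 - 3/(-5))) - 20)/6 = 8 - ((108 + (-7 - 3*(-⅕))) - 20)/6 = 8 - ((108 + (-7 + ⅗)) - 20)/6 = 8 - ((108 - 32/5) - 20)/6 = 8 - (508/5 - 20)/6 = 8 - ⅙*408/5 = 8 - 68/5 = -28/5 ≈ -5.6000)
O(u) = -2 + √(-9 + u)/4
O(E)/h = (-2 + √(-9 + I*√5)/4)/(-28/5) = (-2 + √(-9 + I*√5)/4)*(-5/28) = 5/14 - 5*√(-9 + I*√5)/112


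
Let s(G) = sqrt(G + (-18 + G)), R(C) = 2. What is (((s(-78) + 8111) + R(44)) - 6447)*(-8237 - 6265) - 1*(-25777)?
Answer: -24134555 - 14502*I*sqrt(174) ≈ -2.4135e+7 - 1.9129e+5*I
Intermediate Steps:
s(G) = sqrt(-18 + 2*G)
(((s(-78) + 8111) + R(44)) - 6447)*(-8237 - 6265) - 1*(-25777) = (((sqrt(-18 + 2*(-78)) + 8111) + 2) - 6447)*(-8237 - 6265) - 1*(-25777) = (((sqrt(-18 - 156) + 8111) + 2) - 6447)*(-14502) + 25777 = (((sqrt(-174) + 8111) + 2) - 6447)*(-14502) + 25777 = (((I*sqrt(174) + 8111) + 2) - 6447)*(-14502) + 25777 = (((8111 + I*sqrt(174)) + 2) - 6447)*(-14502) + 25777 = ((8113 + I*sqrt(174)) - 6447)*(-14502) + 25777 = (1666 + I*sqrt(174))*(-14502) + 25777 = (-24160332 - 14502*I*sqrt(174)) + 25777 = -24134555 - 14502*I*sqrt(174)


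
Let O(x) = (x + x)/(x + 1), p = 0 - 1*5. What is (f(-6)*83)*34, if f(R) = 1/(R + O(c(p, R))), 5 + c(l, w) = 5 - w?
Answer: -9877/15 ≈ -658.47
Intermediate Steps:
p = -5 (p = 0 - 5 = -5)
c(l, w) = -w (c(l, w) = -5 + (5 - w) = -w)
O(x) = 2*x/(1 + x) (O(x) = (2*x)/(1 + x) = 2*x/(1 + x))
f(R) = 1/(R - 2*R/(1 - R)) (f(R) = 1/(R + 2*(-R)/(1 - R)) = 1/(R - 2*R/(1 - R)))
(f(-6)*83)*34 = (((-1 - 6)/((-6)*(1 - 6)))*83)*34 = (-⅙*(-7)/(-5)*83)*34 = (-⅙*(-⅕)*(-7)*83)*34 = -7/30*83*34 = -581/30*34 = -9877/15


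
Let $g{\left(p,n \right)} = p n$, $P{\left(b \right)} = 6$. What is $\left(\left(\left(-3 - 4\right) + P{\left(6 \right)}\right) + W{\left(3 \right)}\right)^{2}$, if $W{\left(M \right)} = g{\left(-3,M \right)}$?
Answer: $100$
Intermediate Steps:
$g{\left(p,n \right)} = n p$
$W{\left(M \right)} = - 3 M$ ($W{\left(M \right)} = M \left(-3\right) = - 3 M$)
$\left(\left(\left(-3 - 4\right) + P{\left(6 \right)}\right) + W{\left(3 \right)}\right)^{2} = \left(\left(\left(-3 - 4\right) + 6\right) - 9\right)^{2} = \left(\left(-7 + 6\right) - 9\right)^{2} = \left(-1 - 9\right)^{2} = \left(-10\right)^{2} = 100$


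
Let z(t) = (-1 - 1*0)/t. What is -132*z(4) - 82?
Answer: -49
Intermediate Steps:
z(t) = -1/t (z(t) = (-1 + 0)/t = -1/t)
-132*z(4) - 82 = -(-132)/4 - 82 = -132*(-¼) - 82 = 33 - 82 = -49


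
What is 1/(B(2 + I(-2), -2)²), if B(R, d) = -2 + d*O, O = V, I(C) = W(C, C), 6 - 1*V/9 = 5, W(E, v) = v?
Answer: 1/400 ≈ 0.0025000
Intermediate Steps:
V = 9 (V = 54 - 9*5 = 54 - 45 = 9)
I(C) = C
O = 9
B(R, d) = -2 + 9*d (B(R, d) = -2 + d*9 = -2 + 9*d)
1/(B(2 + I(-2), -2)²) = 1/((-2 + 9*(-2))²) = 1/((-2 - 18)²) = 1/((-20)²) = 1/400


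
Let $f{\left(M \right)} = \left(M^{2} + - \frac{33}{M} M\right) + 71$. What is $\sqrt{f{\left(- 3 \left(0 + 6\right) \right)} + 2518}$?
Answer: $24 \sqrt{5} \approx 53.666$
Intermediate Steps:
$f{\left(M \right)} = 38 + M^{2}$ ($f{\left(M \right)} = \left(M^{2} - 33\right) + 71 = \left(-33 + M^{2}\right) + 71 = 38 + M^{2}$)
$\sqrt{f{\left(- 3 \left(0 + 6\right) \right)} + 2518} = \sqrt{\left(38 + \left(- 3 \left(0 + 6\right)\right)^{2}\right) + 2518} = \sqrt{\left(38 + \left(\left(-3\right) 6\right)^{2}\right) + 2518} = \sqrt{\left(38 + \left(-18\right)^{2}\right) + 2518} = \sqrt{\left(38 + 324\right) + 2518} = \sqrt{362 + 2518} = \sqrt{2880} = 24 \sqrt{5}$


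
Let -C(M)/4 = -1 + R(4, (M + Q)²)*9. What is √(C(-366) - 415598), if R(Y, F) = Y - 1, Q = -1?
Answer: I*√415702 ≈ 644.75*I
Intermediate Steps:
R(Y, F) = -1 + Y
C(M) = -104 (C(M) = -4*(-1 + (-1 + 4)*9) = -4*(-1 + 3*9) = -4*(-1 + 27) = -4*26 = -104)
√(C(-366) - 415598) = √(-104 - 415598) = √(-415702) = I*√415702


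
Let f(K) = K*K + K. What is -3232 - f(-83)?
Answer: -10038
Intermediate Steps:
f(K) = K + K² (f(K) = K² + K = K + K²)
-3232 - f(-83) = -3232 - (-83)*(1 - 83) = -3232 - (-83)*(-82) = -3232 - 1*6806 = -3232 - 6806 = -10038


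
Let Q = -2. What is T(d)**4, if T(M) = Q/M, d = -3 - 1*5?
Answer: 1/256 ≈ 0.0039063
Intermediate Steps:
d = -8 (d = -3 - 5 = -8)
T(M) = -2/M
T(d)**4 = (-2/(-8))**4 = (-2*(-1/8))**4 = (1/4)**4 = 1/256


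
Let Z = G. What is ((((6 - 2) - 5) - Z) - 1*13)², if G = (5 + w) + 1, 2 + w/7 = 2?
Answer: 400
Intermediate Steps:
w = 0 (w = -14 + 7*2 = -14 + 14 = 0)
G = 6 (G = (5 + 0) + 1 = 5 + 1 = 6)
Z = 6
((((6 - 2) - 5) - Z) - 1*13)² = ((((6 - 2) - 5) - 1*6) - 1*13)² = (((4 - 5) - 6) - 13)² = ((-1 - 6) - 13)² = (-7 - 13)² = (-20)² = 400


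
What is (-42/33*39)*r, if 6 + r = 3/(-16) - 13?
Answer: 83811/88 ≈ 952.40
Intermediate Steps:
r = -307/16 (r = -6 + (3/(-16) - 13) = -6 + (3*(-1/16) - 13) = -6 + (-3/16 - 13) = -6 - 211/16 = -307/16 ≈ -19.188)
(-42/33*39)*r = (-42/33*39)*(-307/16) = (-42*1/33*39)*(-307/16) = -14/11*39*(-307/16) = -546/11*(-307/16) = 83811/88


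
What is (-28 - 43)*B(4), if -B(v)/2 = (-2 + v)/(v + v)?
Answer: 71/2 ≈ 35.500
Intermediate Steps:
B(v) = -(-2 + v)/v (B(v) = -2*(-2 + v)/(v + v) = -2*(-2 + v)/(2*v) = -2*(-2 + v)*1/(2*v) = -(-2 + v)/v)
(-28 - 43)*B(4) = (-28 - 43)*((2 - 1*4)/4) = -71*(2 - 4)/4 = -71*(-2)/4 = -71*(-½) = 71/2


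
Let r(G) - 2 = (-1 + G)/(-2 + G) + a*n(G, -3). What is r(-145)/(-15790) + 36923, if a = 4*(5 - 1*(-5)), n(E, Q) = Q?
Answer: 8570310019/232113 ≈ 36923.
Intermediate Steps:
a = 40 (a = 4*(5 + 5) = 4*10 = 40)
r(G) = -118 + (-1 + G)/(-2 + G) (r(G) = 2 + ((-1 + G)/(-2 + G) + 40*(-3)) = 2 + ((-1 + G)/(-2 + G) - 120) = 2 + (-120 + (-1 + G)/(-2 + G)) = -118 + (-1 + G)/(-2 + G))
r(-145)/(-15790) + 36923 = ((235 - 117*(-145))/(-2 - 145))/(-15790) + 36923 = ((235 + 16965)/(-147))*(-1/15790) + 36923 = -1/147*17200*(-1/15790) + 36923 = -17200/147*(-1/15790) + 36923 = 1720/232113 + 36923 = 8570310019/232113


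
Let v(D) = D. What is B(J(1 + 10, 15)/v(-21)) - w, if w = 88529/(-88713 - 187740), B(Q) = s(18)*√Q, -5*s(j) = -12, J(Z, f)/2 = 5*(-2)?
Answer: 88529/276453 + 8*√105/35 ≈ 2.6624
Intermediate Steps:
J(Z, f) = -20 (J(Z, f) = 2*(5*(-2)) = 2*(-10) = -20)
s(j) = 12/5 (s(j) = -⅕*(-12) = 12/5)
B(Q) = 12*√Q/5
w = -88529/276453 (w = 88529/(-276453) = 88529*(-1/276453) = -88529/276453 ≈ -0.32023)
B(J(1 + 10, 15)/v(-21)) - w = 12*√(-20/(-21))/5 - 1*(-88529/276453) = 12*√(-20*(-1/21))/5 + 88529/276453 = 12*√(20/21)/5 + 88529/276453 = 12*(2*√105/21)/5 + 88529/276453 = 8*√105/35 + 88529/276453 = 88529/276453 + 8*√105/35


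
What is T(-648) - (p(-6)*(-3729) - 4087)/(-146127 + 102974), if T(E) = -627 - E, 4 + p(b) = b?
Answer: 939416/43153 ≈ 21.769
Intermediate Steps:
p(b) = -4 + b
T(-648) - (p(-6)*(-3729) - 4087)/(-146127 + 102974) = (-627 - 1*(-648)) - ((-4 - 6)*(-3729) - 4087)/(-146127 + 102974) = (-627 + 648) - (-10*(-3729) - 4087)/(-43153) = 21 - (37290 - 4087)*(-1)/43153 = 21 - 33203*(-1)/43153 = 21 - 1*(-33203/43153) = 21 + 33203/43153 = 939416/43153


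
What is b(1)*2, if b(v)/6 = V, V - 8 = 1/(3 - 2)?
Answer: 108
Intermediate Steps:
V = 9 (V = 8 + 1/(3 - 2) = 8 + 1/1 = 8 + 1 = 9)
b(v) = 54 (b(v) = 6*9 = 54)
b(1)*2 = 54*2 = 108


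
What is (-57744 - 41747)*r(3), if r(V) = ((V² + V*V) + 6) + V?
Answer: -2686257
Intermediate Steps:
r(V) = 6 + V + 2*V² (r(V) = ((V² + V²) + 6) + V = (2*V² + 6) + V = (6 + 2*V²) + V = 6 + V + 2*V²)
(-57744 - 41747)*r(3) = (-57744 - 41747)*(6 + 3 + 2*3²) = -99491*(6 + 3 + 2*9) = -99491*(6 + 3 + 18) = -99491*27 = -2686257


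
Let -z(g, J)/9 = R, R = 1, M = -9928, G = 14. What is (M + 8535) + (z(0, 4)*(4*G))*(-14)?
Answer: 5663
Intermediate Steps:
z(g, J) = -9 (z(g, J) = -9*1 = -9)
(M + 8535) + (z(0, 4)*(4*G))*(-14) = (-9928 + 8535) - 36*14*(-14) = -1393 - 9*56*(-14) = -1393 - 504*(-14) = -1393 + 7056 = 5663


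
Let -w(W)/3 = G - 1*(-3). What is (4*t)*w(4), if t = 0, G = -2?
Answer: 0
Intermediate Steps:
w(W) = -3 (w(W) = -3*(-2 - 1*(-3)) = -3*(-2 + 3) = -3*1 = -3)
(4*t)*w(4) = (4*0)*(-3) = 0*(-3) = 0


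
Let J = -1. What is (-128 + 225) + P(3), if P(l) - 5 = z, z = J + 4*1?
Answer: 105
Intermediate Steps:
z = 3 (z = -1 + 4*1 = -1 + 4 = 3)
P(l) = 8 (P(l) = 5 + 3 = 8)
(-128 + 225) + P(3) = (-128 + 225) + 8 = 97 + 8 = 105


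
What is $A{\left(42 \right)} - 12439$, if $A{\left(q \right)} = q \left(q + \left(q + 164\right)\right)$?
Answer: $-2023$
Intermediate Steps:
$A{\left(q \right)} = q \left(164 + 2 q\right)$ ($A{\left(q \right)} = q \left(q + \left(164 + q\right)\right) = q \left(164 + 2 q\right)$)
$A{\left(42 \right)} - 12439 = 2 \cdot 42 \left(82 + 42\right) - 12439 = 2 \cdot 42 \cdot 124 - 12439 = 10416 - 12439 = -2023$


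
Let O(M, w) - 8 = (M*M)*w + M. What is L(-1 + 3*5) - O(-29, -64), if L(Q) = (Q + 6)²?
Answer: 54245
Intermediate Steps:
O(M, w) = 8 + M + w*M² (O(M, w) = 8 + ((M*M)*w + M) = 8 + (M²*w + M) = 8 + (w*M² + M) = 8 + (M + w*M²) = 8 + M + w*M²)
L(Q) = (6 + Q)²
L(-1 + 3*5) - O(-29, -64) = (6 + (-1 + 3*5))² - (8 - 29 - 64*(-29)²) = (6 + (-1 + 15))² - (8 - 29 - 64*841) = (6 + 14)² - (8 - 29 - 53824) = 20² - 1*(-53845) = 400 + 53845 = 54245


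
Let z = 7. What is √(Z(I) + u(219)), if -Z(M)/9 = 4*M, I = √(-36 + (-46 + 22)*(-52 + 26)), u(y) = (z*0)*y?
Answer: 6*I*3^(¼)*√14 ≈ 29.546*I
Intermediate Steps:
u(y) = 0 (u(y) = (7*0)*y = 0*y = 0)
I = 14*√3 (I = √(-36 - 24*(-26)) = √(-36 + 624) = √588 = 14*√3 ≈ 24.249)
Z(M) = -36*M
√(Z(I) + u(219)) = √(-504*√3 + 0) = √(-504*√3) = 6*I*3^(¼)*√14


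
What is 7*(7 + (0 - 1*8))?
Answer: -7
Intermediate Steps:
7*(7 + (0 - 1*8)) = 7*(7 + (0 - 8)) = 7*(7 - 8) = 7*(-1) = -7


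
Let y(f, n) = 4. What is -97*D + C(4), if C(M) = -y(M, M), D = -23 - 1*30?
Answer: 5137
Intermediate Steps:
D = -53 (D = -23 - 30 = -53)
C(M) = -4 (C(M) = -1*4 = -4)
-97*D + C(4) = -97*(-53) - 4 = 5141 - 4 = 5137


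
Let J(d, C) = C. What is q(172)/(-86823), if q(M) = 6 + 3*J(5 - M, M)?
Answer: -58/9647 ≈ -0.0060122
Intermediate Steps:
q(M) = 6 + 3*M
q(172)/(-86823) = (6 + 3*172)/(-86823) = (6 + 516)*(-1/86823) = 522*(-1/86823) = -58/9647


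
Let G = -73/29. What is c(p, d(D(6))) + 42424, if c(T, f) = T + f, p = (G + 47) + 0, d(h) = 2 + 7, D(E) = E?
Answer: 1231847/29 ≈ 42478.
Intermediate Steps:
G = -73/29 (G = -73*1/29 = -73/29 ≈ -2.5172)
d(h) = 9
p = 1290/29 (p = (-73/29 + 47) + 0 = 1290/29 + 0 = 1290/29 ≈ 44.483)
c(p, d(D(6))) + 42424 = (1290/29 + 9) + 42424 = 1551/29 + 42424 = 1231847/29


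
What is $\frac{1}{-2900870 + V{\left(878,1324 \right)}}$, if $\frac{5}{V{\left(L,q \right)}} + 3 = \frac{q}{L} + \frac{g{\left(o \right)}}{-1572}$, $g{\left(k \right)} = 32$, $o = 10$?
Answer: $- \frac{260927}{756916169125} \approx -3.4472 \cdot 10^{-7}$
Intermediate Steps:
$V{\left(L,q \right)} = \frac{5}{- \frac{1187}{393} + \frac{q}{L}}$ ($V{\left(L,q \right)} = \frac{5}{-3 + \left(\frac{q}{L} + \frac{32}{-1572}\right)} = \frac{5}{-3 + \left(\frac{q}{L} + 32 \left(- \frac{1}{1572}\right)\right)} = \frac{5}{-3 - \left(\frac{8}{393} - \frac{q}{L}\right)} = \frac{5}{- \frac{1187}{393} + \frac{q}{L}}$)
$\frac{1}{-2900870 + V{\left(878,1324 \right)}} = \frac{1}{-2900870 + 1965 \cdot 878 \frac{1}{\left(-1187\right) 878 + 393 \cdot 1324}} = \frac{1}{-2900870 + 1965 \cdot 878 \frac{1}{-1042186 + 520332}} = \frac{1}{-2900870 + 1965 \cdot 878 \frac{1}{-521854}} = \frac{1}{-2900870 + 1965 \cdot 878 \left(- \frac{1}{521854}\right)} = \frac{1}{-2900870 - \frac{862635}{260927}} = \frac{1}{- \frac{756916169125}{260927}} = - \frac{260927}{756916169125}$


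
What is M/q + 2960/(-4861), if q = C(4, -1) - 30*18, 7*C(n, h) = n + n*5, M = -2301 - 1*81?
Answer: 11655759/3042986 ≈ 3.8304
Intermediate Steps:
M = -2382 (M = -2301 - 81 = -2382)
C(n, h) = 6*n/7 (C(n, h) = (n + n*5)/7 = (n + 5*n)/7 = (6*n)/7 = 6*n/7)
q = -3756/7 (q = (6/7)*4 - 30*18 = 24/7 - 540 = -3756/7 ≈ -536.57)
M/q + 2960/(-4861) = -2382/(-3756/7) + 2960/(-4861) = -2382*(-7/3756) + 2960*(-1/4861) = 2779/626 - 2960/4861 = 11655759/3042986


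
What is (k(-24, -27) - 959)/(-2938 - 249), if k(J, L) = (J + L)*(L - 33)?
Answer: -2101/3187 ≈ -0.65924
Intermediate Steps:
k(J, L) = (-33 + L)*(J + L) (k(J, L) = (J + L)*(-33 + L) = (-33 + L)*(J + L))
(k(-24, -27) - 959)/(-2938 - 249) = (((-27)**2 - 33*(-24) - 33*(-27) - 24*(-27)) - 959)/(-2938 - 249) = ((729 + 792 + 891 + 648) - 959)/(-3187) = (3060 - 959)*(-1/3187) = 2101*(-1/3187) = -2101/3187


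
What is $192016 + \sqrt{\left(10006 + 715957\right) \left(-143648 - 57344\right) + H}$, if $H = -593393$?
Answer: $192016 + i \sqrt{145913348689} \approx 1.9202 \cdot 10^{5} + 3.8199 \cdot 10^{5} i$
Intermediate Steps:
$192016 + \sqrt{\left(10006 + 715957\right) \left(-143648 - 57344\right) + H} = 192016 + \sqrt{\left(10006 + 715957\right) \left(-143648 - 57344\right) - 593393} = 192016 + \sqrt{725963 \left(-200992\right) - 593393} = 192016 + \sqrt{-145912755296 - 593393} = 192016 + \sqrt{-145913348689} = 192016 + i \sqrt{145913348689}$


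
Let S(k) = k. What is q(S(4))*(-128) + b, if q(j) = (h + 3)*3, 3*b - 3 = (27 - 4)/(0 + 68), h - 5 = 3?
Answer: -861469/204 ≈ -4222.9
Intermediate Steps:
h = 8 (h = 5 + 3 = 8)
b = 227/204 (b = 1 + ((27 - 4)/(0 + 68))/3 = 1 + (23/68)/3 = 1 + (23*(1/68))/3 = 1 + (⅓)*(23/68) = 1 + 23/204 = 227/204 ≈ 1.1127)
q(j) = 33 (q(j) = (8 + 3)*3 = 11*3 = 33)
q(S(4))*(-128) + b = 33*(-128) + 227/204 = -4224 + 227/204 = -861469/204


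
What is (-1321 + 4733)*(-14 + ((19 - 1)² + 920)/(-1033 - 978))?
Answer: -100305976/2011 ≈ -49879.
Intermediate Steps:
(-1321 + 4733)*(-14 + ((19 - 1)² + 920)/(-1033 - 978)) = 3412*(-14 + (18² + 920)/(-2011)) = 3412*(-14 + (324 + 920)*(-1/2011)) = 3412*(-14 + 1244*(-1/2011)) = 3412*(-14 - 1244/2011) = 3412*(-29398/2011) = -100305976/2011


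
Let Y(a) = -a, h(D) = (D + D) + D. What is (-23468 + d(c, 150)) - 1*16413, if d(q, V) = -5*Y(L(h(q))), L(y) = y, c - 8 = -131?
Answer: -41726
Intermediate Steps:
h(D) = 3*D (h(D) = 2*D + D = 3*D)
c = -123 (c = 8 - 131 = -123)
d(q, V) = 15*q (d(q, V) = -(-5)*3*q = -(-15)*q = 15*q)
(-23468 + d(c, 150)) - 1*16413 = (-23468 + 15*(-123)) - 1*16413 = (-23468 - 1845) - 16413 = -25313 - 16413 = -41726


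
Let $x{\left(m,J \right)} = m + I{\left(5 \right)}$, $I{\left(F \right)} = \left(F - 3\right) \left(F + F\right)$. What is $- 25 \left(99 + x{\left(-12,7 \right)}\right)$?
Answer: $-2675$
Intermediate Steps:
$I{\left(F \right)} = 2 F \left(-3 + F\right)$ ($I{\left(F \right)} = \left(-3 + F\right) 2 F = 2 F \left(-3 + F\right)$)
$x{\left(m,J \right)} = 20 + m$ ($x{\left(m,J \right)} = m + 2 \cdot 5 \left(-3 + 5\right) = m + 2 \cdot 5 \cdot 2 = m + 20 = 20 + m$)
$- 25 \left(99 + x{\left(-12,7 \right)}\right) = - 25 \left(99 + \left(20 - 12\right)\right) = - 25 \left(99 + 8\right) = \left(-25\right) 107 = -2675$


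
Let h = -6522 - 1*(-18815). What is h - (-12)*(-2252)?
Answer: -14731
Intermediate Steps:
h = 12293 (h = -6522 + 18815 = 12293)
h - (-12)*(-2252) = 12293 - (-12)*(-2252) = 12293 - 1*27024 = 12293 - 27024 = -14731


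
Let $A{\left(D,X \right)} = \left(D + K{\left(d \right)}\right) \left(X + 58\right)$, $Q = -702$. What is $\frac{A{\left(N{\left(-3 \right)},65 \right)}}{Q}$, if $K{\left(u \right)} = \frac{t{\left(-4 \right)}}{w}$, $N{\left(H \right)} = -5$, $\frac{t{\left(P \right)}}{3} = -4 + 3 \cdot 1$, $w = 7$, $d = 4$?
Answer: $\frac{779}{819} \approx 0.95116$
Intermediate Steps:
$t{\left(P \right)} = -3$ ($t{\left(P \right)} = 3 \left(-4 + 3 \cdot 1\right) = 3 \left(-4 + 3\right) = 3 \left(-1\right) = -3$)
$K{\left(u \right)} = - \frac{3}{7}$
$A{\left(D,X \right)} = \left(58 + X\right) \left(- \frac{3}{7} + D\right)$ ($A{\left(D,X \right)} = \left(D - \frac{3}{7}\right) \left(X + 58\right) = \left(- \frac{3}{7} + D\right) \left(58 + X\right) = \left(58 + X\right) \left(- \frac{3}{7} + D\right)$)
$\frac{A{\left(N{\left(-3 \right)},65 \right)}}{Q} = \frac{- \frac{174}{7} + 58 \left(-5\right) - \frac{195}{7} - 325}{-702} = \left(- \frac{174}{7} - 290 - \frac{195}{7} - 325\right) \left(- \frac{1}{702}\right) = \left(- \frac{4674}{7}\right) \left(- \frac{1}{702}\right) = \frac{779}{819}$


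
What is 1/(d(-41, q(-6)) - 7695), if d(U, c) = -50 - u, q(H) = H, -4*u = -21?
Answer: -4/31001 ≈ -0.00012903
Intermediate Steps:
u = 21/4 (u = -1/4*(-21) = 21/4 ≈ 5.2500)
d(U, c) = -221/4 (d(U, c) = -50 - 1*21/4 = -50 - 21/4 = -221/4)
1/(d(-41, q(-6)) - 7695) = 1/(-221/4 - 7695) = 1/(-31001/4) = -4/31001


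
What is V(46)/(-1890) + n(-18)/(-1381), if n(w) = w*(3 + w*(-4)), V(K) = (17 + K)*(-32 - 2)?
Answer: 43727/20715 ≈ 2.1109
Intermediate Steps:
V(K) = -578 - 34*K (V(K) = (17 + K)*(-34) = -578 - 34*K)
n(w) = w*(3 - 4*w)
V(46)/(-1890) + n(-18)/(-1381) = (-578 - 34*46)/(-1890) - 18*(3 - 4*(-18))/(-1381) = (-578 - 1564)*(-1/1890) - 18*(3 + 72)*(-1/1381) = -2142*(-1/1890) - 18*75*(-1/1381) = 17/15 - 1350*(-1/1381) = 17/15 + 1350/1381 = 43727/20715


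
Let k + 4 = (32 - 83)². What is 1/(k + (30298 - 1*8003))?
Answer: 1/24892 ≈ 4.0174e-5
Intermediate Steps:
k = 2597 (k = -4 + (32 - 83)² = -4 + (-51)² = -4 + 2601 = 2597)
1/(k + (30298 - 1*8003)) = 1/(2597 + (30298 - 1*8003)) = 1/(2597 + (30298 - 8003)) = 1/(2597 + 22295) = 1/24892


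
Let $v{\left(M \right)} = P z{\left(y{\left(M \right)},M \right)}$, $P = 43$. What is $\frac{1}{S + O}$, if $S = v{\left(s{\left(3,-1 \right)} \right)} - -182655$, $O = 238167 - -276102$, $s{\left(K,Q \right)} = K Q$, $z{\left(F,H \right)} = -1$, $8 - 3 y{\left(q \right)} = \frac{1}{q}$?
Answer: $\frac{1}{696881} \approx 1.435 \cdot 10^{-6}$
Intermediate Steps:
$y{\left(q \right)} = \frac{8}{3} - \frac{1}{3 q}$
$v{\left(M \right)} = -43$ ($v{\left(M \right)} = 43 \left(-1\right) = -43$)
$O = 514269$ ($O = 238167 + 276102 = 514269$)
$S = 182612$ ($S = -43 - -182655 = -43 + 182655 = 182612$)
$\frac{1}{S + O} = \frac{1}{182612 + 514269} = \frac{1}{696881}$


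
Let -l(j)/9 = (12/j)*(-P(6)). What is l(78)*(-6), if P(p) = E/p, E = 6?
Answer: -108/13 ≈ -8.3077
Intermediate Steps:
P(p) = 6/p
l(j) = 108/j (l(j) = -9*12/j*(-6/6) = -9*12/j*(-1*1) = -9*12/j*(-1) = -(-108)/j = 108/j)
l(78)*(-6) = (108/78)*(-6) = (108*(1/78))*(-6) = (18/13)*(-6) = -108/13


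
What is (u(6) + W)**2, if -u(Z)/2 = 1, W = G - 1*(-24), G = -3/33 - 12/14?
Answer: 2627641/5929 ≈ 443.18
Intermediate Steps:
G = -73/77 (G = -3*1/33 - 12*1/14 = -1/11 - 6/7 = -73/77 ≈ -0.94805)
W = 1775/77 (W = -73/77 - 1*(-24) = -73/77 + 24 = 1775/77 ≈ 23.052)
u(Z) = -2 (u(Z) = -2*1 = -2)
(u(6) + W)**2 = (-2 + 1775/77)**2 = (1621/77)**2 = 2627641/5929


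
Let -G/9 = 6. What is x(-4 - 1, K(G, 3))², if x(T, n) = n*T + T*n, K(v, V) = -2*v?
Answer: 1166400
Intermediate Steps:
G = -54 (G = -9*6 = -54)
x(T, n) = 2*T*n (x(T, n) = T*n + T*n = 2*T*n)
x(-4 - 1, K(G, 3))² = (2*(-4 - 1)*(-2*(-54)))² = (2*(-5)*108)² = (-1080)² = 1166400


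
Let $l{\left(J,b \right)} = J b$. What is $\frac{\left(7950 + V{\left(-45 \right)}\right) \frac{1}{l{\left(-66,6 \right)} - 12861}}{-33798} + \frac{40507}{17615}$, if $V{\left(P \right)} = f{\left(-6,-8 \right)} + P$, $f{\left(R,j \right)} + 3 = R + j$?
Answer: $\frac{9074854425361}{3946289207445} \approx 2.2996$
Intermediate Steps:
$f{\left(R,j \right)} = -3 + R + j$ ($f{\left(R,j \right)} = -3 + \left(R + j\right) = -3 + R + j$)
$V{\left(P \right)} = -17 + P$ ($V{\left(P \right)} = \left(-3 - 6 - 8\right) + P = -17 + P$)
$\frac{\left(7950 + V{\left(-45 \right)}\right) \frac{1}{l{\left(-66,6 \right)} - 12861}}{-33798} + \frac{40507}{17615} = \frac{\left(7950 - 62\right) \frac{1}{\left(-66\right) 6 - 12861}}{-33798} + \frac{40507}{17615} = \frac{7950 - 62}{-396 - 12861} \left(- \frac{1}{33798}\right) + 40507 \cdot \frac{1}{17615} = \frac{7888}{-13257} \left(- \frac{1}{33798}\right) + \frac{40507}{17615} = 7888 \left(- \frac{1}{13257}\right) \left(- \frac{1}{33798}\right) + \frac{40507}{17615} = \left(- \frac{7888}{13257}\right) \left(- \frac{1}{33798}\right) + \frac{40507}{17615} = \frac{3944}{224030043} + \frac{40507}{17615} = \frac{9074854425361}{3946289207445}$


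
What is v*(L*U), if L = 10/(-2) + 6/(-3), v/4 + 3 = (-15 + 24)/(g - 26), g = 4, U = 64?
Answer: 67200/11 ≈ 6109.1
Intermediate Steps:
v = -150/11 (v = -12 + 4*((-15 + 24)/(4 - 26)) = -12 + 4*(9/(-22)) = -12 + 4*(9*(-1/22)) = -12 + 4*(-9/22) = -12 - 18/11 = -150/11 ≈ -13.636)
L = -7 (L = 10*(-½) + 6*(-⅓) = -5 - 2 = -7)
v*(L*U) = -(-1050)*64/11 = -150/11*(-448) = 67200/11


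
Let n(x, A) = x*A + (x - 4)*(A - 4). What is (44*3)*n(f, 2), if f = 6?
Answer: 1056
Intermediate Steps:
n(x, A) = A*x + (-4 + A)*(-4 + x) (n(x, A) = A*x + (-4 + x)*(-4 + A) = A*x + (-4 + A)*(-4 + x))
(44*3)*n(f, 2) = (44*3)*(16 - 4*2 - 4*6 + 2*2*6) = 132*(16 - 8 - 24 + 24) = 132*8 = 1056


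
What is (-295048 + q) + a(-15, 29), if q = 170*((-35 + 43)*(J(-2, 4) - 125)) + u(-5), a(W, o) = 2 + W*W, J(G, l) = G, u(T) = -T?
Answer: -467536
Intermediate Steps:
a(W, o) = 2 + W**2
q = -172715 (q = 170*((-35 + 43)*(-2 - 125)) - 1*(-5) = 170*(8*(-127)) + 5 = 170*(-1016) + 5 = -172720 + 5 = -172715)
(-295048 + q) + a(-15, 29) = (-295048 - 172715) + (2 + (-15)**2) = -467763 + (2 + 225) = -467763 + 227 = -467536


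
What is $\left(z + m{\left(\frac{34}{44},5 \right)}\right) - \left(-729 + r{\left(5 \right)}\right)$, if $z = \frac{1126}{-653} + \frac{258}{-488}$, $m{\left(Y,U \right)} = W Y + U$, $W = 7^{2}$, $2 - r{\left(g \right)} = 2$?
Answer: $\frac{1348859555}{1752652} \approx 769.61$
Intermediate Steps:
$r{\left(g \right)} = 0$ ($r{\left(g \right)} = 2 - 2 = 0$)
$W = 49$
$m{\left(Y,U \right)} = U + 49 Y$ ($m{\left(Y,U \right)} = 49 Y + U = U + 49 Y$)
$z = - \frac{358981}{159332}$ ($z = 1126 \left(- \frac{1}{653}\right) + 258 \left(- \frac{1}{488}\right) = - \frac{1126}{653} - \frac{129}{244} = - \frac{358981}{159332} \approx -2.253$)
$\left(z + m{\left(\frac{34}{44},5 \right)}\right) - \left(-729 + r{\left(5 \right)}\right) = \left(- \frac{358981}{159332} + \left(5 + 49 \cdot \frac{34}{44}\right)\right) + \left(729 - 0\right) = \left(- \frac{358981}{159332} + \left(5 + 49 \cdot 34 \cdot \frac{1}{44}\right)\right) + \left(729 + 0\right) = \left(- \frac{358981}{159332} + \left(5 + 49 \cdot \frac{17}{22}\right)\right) + 729 = \left(- \frac{358981}{159332} + \left(5 + \frac{833}{22}\right)\right) + 729 = \left(- \frac{358981}{159332} + \frac{943}{22}\right) + 729 = \frac{71176247}{1752652} + 729 = \frac{1348859555}{1752652}$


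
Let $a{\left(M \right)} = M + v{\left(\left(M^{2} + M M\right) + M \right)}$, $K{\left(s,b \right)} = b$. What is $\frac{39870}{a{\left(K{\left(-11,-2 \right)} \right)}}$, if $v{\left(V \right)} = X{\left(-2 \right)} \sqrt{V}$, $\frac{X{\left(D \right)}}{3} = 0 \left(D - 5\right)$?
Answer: $-19935$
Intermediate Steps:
$X{\left(D \right)} = 0$ ($X{\left(D \right)} = 3 \cdot 0 \left(D - 5\right) = 3 \cdot 0 \left(-5 + D\right) = 3 \cdot 0 = 0$)
$v{\left(V \right)} = 0$ ($v{\left(V \right)} = 0 \sqrt{V} = 0$)
$a{\left(M \right)} = M$ ($a{\left(M \right)} = M + 0 = M$)
$\frac{39870}{a{\left(K{\left(-11,-2 \right)} \right)}} = \frac{39870}{-2} = 39870 \left(- \frac{1}{2}\right) = -19935$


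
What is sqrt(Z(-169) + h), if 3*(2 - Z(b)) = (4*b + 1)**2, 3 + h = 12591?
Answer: I*sqrt(139285) ≈ 373.21*I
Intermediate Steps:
h = 12588 (h = -3 + 12591 = 12588)
Z(b) = 2 - (1 + 4*b)**2/3 (Z(b) = 2 - (4*b + 1)**2/3 = 2 - (1 + 4*b)**2/3)
sqrt(Z(-169) + h) = sqrt((2 - (1 + 4*(-169))**2/3) + 12588) = sqrt((2 - (1 - 676)**2/3) + 12588) = sqrt((2 - 1/3*(-675)**2) + 12588) = sqrt((2 - 1/3*455625) + 12588) = sqrt((2 - 151875) + 12588) = sqrt(-151873 + 12588) = sqrt(-139285) = I*sqrt(139285)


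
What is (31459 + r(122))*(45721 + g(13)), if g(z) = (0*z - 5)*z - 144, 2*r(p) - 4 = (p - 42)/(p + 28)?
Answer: 21477977528/15 ≈ 1.4319e+9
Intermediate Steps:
r(p) = 2 + (-42 + p)/(2*(28 + p)) (r(p) = 2 + ((p - 42)/(p + 28))/2 = 2 + ((-42 + p)/(28 + p))/2 = 2 + (-42 + p)/(2*(28 + p)))
g(z) = -144 - 5*z (g(z) = (0 - 5)*z - 144 = -5*z - 144 = -144 - 5*z)
(31459 + r(122))*(45721 + g(13)) = (31459 + 5*(14 + 122)/(2*(28 + 122)))*(45721 + (-144 - 5*13)) = (31459 + (5/2)*136/150)*(45721 + (-144 - 65)) = (31459 + (5/2)*(1/150)*136)*(45721 - 209) = (31459 + 34/15)*45512 = (471919/15)*45512 = 21477977528/15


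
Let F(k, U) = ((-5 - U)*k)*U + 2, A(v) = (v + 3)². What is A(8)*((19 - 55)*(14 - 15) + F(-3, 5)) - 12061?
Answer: 10687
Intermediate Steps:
A(v) = (3 + v)²
F(k, U) = 2 + U*k*(-5 - U) (F(k, U) = (k*(-5 - U))*U + 2 = U*k*(-5 - U) + 2 = 2 + U*k*(-5 - U))
A(8)*((19 - 55)*(14 - 15) + F(-3, 5)) - 12061 = (3 + 8)²*((19 - 55)*(14 - 15) + (2 - 1*(-3)*5² - 5*5*(-3))) - 12061 = 11²*(-36*(-1) + (2 - 1*(-3)*25 + 75)) - 12061 = 121*(36 + (2 + 75 + 75)) - 12061 = 121*(36 + 152) - 12061 = 121*188 - 12061 = 22748 - 12061 = 10687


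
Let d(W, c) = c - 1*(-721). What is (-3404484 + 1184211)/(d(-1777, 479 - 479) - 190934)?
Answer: 2220273/190213 ≈ 11.673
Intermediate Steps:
d(W, c) = 721 + c (d(W, c) = c + 721 = 721 + c)
(-3404484 + 1184211)/(d(-1777, 479 - 479) - 190934) = (-3404484 + 1184211)/((721 + (479 - 479)) - 190934) = -2220273/((721 + 0) - 190934) = -2220273/(721 - 190934) = -2220273/(-190213) = -2220273*(-1/190213) = 2220273/190213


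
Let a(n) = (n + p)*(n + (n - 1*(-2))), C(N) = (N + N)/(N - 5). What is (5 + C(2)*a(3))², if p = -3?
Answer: 25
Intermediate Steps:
C(N) = 2*N/(-5 + N) (C(N) = (2*N)/(-5 + N) = 2*N/(-5 + N))
a(n) = (-3 + n)*(2 + 2*n) (a(n) = (n - 3)*(n + (n - 1*(-2))) = (-3 + n)*(n + (n + 2)) = (-3 + n)*(n + (2 + n)) = (-3 + n)*(2 + 2*n))
(5 + C(2)*a(3))² = (5 + (2*2/(-5 + 2))*(-6 - 4*3 + 2*3²))² = (5 + (2*2/(-3))*(-6 - 12 + 2*9))² = (5 + (2*2*(-⅓))*(-6 - 12 + 18))² = (5 - 4/3*0)² = (5 + 0)² = 5² = 25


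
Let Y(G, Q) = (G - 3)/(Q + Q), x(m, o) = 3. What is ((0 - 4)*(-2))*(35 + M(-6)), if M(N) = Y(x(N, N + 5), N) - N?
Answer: 328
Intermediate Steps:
Y(G, Q) = (-3 + G)/(2*Q) (Y(G, Q) = (-3 + G)/((2*Q)) = (-3 + G)*(1/(2*Q)) = (-3 + G)/(2*Q))
M(N) = -N (M(N) = (-3 + 3)/(2*N) - N = (½)*0/N - N = 0 - N = -N)
((0 - 4)*(-2))*(35 + M(-6)) = ((0 - 4)*(-2))*(35 - 1*(-6)) = (-4*(-2))*(35 + 6) = 8*41 = 328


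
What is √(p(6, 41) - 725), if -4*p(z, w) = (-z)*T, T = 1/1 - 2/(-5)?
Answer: I*√72290/10 ≈ 26.887*I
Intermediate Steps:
T = 7/5 (T = 1*1 - 2*(-⅕) = 1 + ⅖ = 7/5 ≈ 1.4000)
p(z, w) = 7*z/20 (p(z, w) = -(-z)*7/(4*5) = -(-7)*z/20 = 7*z/20)
√(p(6, 41) - 725) = √((7/20)*6 - 725) = √(21/10 - 725) = √(-7229/10) = I*√72290/10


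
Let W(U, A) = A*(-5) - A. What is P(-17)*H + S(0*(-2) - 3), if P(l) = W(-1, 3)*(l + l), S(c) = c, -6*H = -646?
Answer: 65889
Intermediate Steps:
H = 323/3 (H = -⅙*(-646) = 323/3 ≈ 107.67)
W(U, A) = -6*A (W(U, A) = -5*A - A = -6*A)
P(l) = -36*l (P(l) = (-6*3)*(l + l) = -36*l)
P(-17)*H + S(0*(-2) - 3) = -36*(-17)*(323/3) + (0*(-2) - 3) = 612*(323/3) + (0 - 3) = 65892 - 3 = 65889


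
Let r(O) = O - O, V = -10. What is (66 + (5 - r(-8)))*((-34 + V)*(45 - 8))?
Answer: -115588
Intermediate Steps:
r(O) = 0
(66 + (5 - r(-8)))*((-34 + V)*(45 - 8)) = (66 + (5 - 1*0))*((-34 - 10)*(45 - 8)) = (66 + (5 + 0))*(-44*37) = (66 + 5)*(-1628) = 71*(-1628) = -115588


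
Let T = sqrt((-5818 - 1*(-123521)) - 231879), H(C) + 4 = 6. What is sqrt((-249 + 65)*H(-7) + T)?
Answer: 4*sqrt(-23 + I*sqrt(446)) ≈ 8.1117 + 20.828*I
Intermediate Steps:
H(C) = 2 (H(C) = -4 + 6 = 2)
T = 16*I*sqrt(446) (T = sqrt((-5818 + 123521) - 231879) = sqrt(117703 - 231879) = sqrt(-114176) = 16*I*sqrt(446) ≈ 337.9*I)
sqrt((-249 + 65)*H(-7) + T) = sqrt((-249 + 65)*2 + 16*I*sqrt(446)) = sqrt(-184*2 + 16*I*sqrt(446)) = sqrt(-368 + 16*I*sqrt(446))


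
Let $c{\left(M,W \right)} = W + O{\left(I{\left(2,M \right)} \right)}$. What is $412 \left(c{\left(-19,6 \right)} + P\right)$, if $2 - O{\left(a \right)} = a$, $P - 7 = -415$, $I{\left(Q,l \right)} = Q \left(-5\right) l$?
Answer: $-243080$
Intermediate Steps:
$I{\left(Q,l \right)} = - 5 Q l$
$P = -408$ ($P = 7 - 415 = -408$)
$O{\left(a \right)} = 2 - a$
$c{\left(M,W \right)} = 2 + W + 10 M$ ($c{\left(M,W \right)} = W - \left(-2 - 10 M\right) = W + \left(2 + 10 M\right) = 2 + W + 10 M$)
$412 \left(c{\left(-19,6 \right)} + P\right) = 412 \left(\left(2 + 6 + 10 \left(-19\right)\right) - 408\right) = 412 \left(\left(2 + 6 - 190\right) - 408\right) = 412 \left(-182 - 408\right) = 412 \left(-590\right) = -243080$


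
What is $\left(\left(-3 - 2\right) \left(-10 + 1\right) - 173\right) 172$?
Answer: $-22016$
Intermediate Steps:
$\left(\left(-3 - 2\right) \left(-10 + 1\right) - 173\right) 172 = \left(\left(-5\right) \left(-9\right) - 173\right) 172 = \left(45 - 173\right) 172 = \left(-128\right) 172 = -22016$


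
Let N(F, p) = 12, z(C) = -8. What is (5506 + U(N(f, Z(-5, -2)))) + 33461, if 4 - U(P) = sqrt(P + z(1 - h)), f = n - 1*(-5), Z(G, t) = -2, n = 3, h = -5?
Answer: 38969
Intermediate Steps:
f = 8 (f = 3 - 1*(-5) = 3 + 5 = 8)
U(P) = 4 - sqrt(-8 + P) (U(P) = 4 - sqrt(P - 8) = 4 - sqrt(-8 + P))
(5506 + U(N(f, Z(-5, -2)))) + 33461 = (5506 + (4 - sqrt(-8 + 12))) + 33461 = (5506 + (4 - sqrt(4))) + 33461 = (5506 + (4 - 1*2)) + 33461 = (5506 + (4 - 2)) + 33461 = (5506 + 2) + 33461 = 5508 + 33461 = 38969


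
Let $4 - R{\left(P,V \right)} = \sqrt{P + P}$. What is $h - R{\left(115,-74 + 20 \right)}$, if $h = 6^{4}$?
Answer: $1292 + \sqrt{230} \approx 1307.2$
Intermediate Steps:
$R{\left(P,V \right)} = 4 - \sqrt{2} \sqrt{P}$ ($R{\left(P,V \right)} = 4 - \sqrt{P + P} = 4 - \sqrt{2 P} = 4 - \sqrt{2} \sqrt{P}$)
$h = 1296$
$h - R{\left(115,-74 + 20 \right)} = 1296 - \left(4 - \sqrt{2} \sqrt{115}\right) = 1296 - \left(4 - \sqrt{230}\right) = 1292 + \sqrt{230}$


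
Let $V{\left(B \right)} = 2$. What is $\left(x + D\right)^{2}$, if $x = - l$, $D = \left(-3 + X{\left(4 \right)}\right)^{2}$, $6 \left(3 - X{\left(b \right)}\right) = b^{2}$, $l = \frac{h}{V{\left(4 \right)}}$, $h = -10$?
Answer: $\frac{11881}{81} \approx 146.68$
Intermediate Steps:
$l = -5$ ($l = - \frac{10}{2} = \left(-10\right) \frac{1}{2} = -5$)
$X{\left(b \right)} = 3 - \frac{b^{2}}{6}$
$D = \frac{64}{9}$ ($D = \left(-3 + \left(3 - \frac{4^{2}}{6}\right)\right)^{2} = \left(-3 + \left(3 - \frac{8}{3}\right)\right)^{2} = \left(-3 + \frac{1}{3}\right)^{2} = \left(- \frac{8}{3}\right)^{2} = \frac{64}{9} \approx 7.1111$)
$x = 5$ ($x = \left(-1\right) \left(-5\right) = 5$)
$\left(x + D\right)^{2} = \left(5 + \frac{64}{9}\right)^{2} = \left(\frac{109}{9}\right)^{2} = \frac{11881}{81}$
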